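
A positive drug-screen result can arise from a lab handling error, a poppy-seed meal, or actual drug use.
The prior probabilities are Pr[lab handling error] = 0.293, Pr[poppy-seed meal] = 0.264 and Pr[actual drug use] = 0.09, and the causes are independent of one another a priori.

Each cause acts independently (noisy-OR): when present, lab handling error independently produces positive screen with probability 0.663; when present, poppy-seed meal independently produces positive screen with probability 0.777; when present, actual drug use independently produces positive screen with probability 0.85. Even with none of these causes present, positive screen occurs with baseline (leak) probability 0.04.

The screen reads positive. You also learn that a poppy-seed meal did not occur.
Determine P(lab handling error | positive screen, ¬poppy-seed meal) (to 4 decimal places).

Under noisy-OR, P(positive screen | causes) = 1 − (1−0.04)·∏(1−qᵢ) over the active causes.
P(positive screen | ¬poppy-seed meal) = 0.04×0.707×0.91 + 0.856×0.707×0.09 + 0.67648×0.293×0.91 + 0.951472×0.293×0.09 = 0.025735 + 0.054467 + 0.180370 + 0.025090 = 0.285662
The lab handling error-present share is 0.180370 + 0.025090 = 0.205460.
Hence the posterior is 0.205460/0.285662 ≈ 0.7192.

P(lab handling error | positive screen, ¬poppy-seed meal) ≈ 0.7192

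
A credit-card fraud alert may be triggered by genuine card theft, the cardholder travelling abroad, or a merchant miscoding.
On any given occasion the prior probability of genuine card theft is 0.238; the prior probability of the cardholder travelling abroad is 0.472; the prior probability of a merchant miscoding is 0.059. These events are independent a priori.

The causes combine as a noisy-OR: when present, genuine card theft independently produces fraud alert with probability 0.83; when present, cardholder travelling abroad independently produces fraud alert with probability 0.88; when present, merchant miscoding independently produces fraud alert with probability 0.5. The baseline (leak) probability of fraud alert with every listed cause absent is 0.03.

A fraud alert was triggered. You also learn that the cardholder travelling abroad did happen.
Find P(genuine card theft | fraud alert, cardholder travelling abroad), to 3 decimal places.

Under noisy-OR, P(fraud alert | causes) = 1 − (1−0.03)·∏(1−qᵢ) over the active causes.
P(fraud alert | cardholder travelling abroad) = 0.8836×0.762×0.941 + 0.9418×0.762×0.059 + 0.980212×0.238×0.941 + 0.990106×0.238×0.059 = 0.633578 + 0.042341 + 0.219526 + 0.013903 = 0.909348
Of this, 0.233429 comes from 0.219526 + 0.013903 (the genuine card theft=true cases).
P(genuine card theft | fraud alert, cardholder travelling abroad) = 0.233429 / 0.909348 ≈ 0.257

P(genuine card theft | fraud alert, cardholder travelling abroad) ≈ 0.257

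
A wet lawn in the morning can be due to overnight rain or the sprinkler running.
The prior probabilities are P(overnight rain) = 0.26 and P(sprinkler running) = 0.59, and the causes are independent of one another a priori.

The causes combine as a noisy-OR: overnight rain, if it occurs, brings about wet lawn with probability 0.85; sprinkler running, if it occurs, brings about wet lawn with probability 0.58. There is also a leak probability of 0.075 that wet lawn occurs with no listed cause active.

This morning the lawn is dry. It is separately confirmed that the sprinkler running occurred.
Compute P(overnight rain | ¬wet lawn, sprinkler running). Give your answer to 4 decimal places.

Under noisy-OR, P(wet lawn | causes) = 1 − (1−0.075)·∏(1−qᵢ) over the active causes.
Sum P(¬wet lawn|·) weighted by the priors over both values of overnight rain:
  P(¬wet lawn | sprinkler running) = 0.3885*0.74 + 0.058275*0.26
        = 0.287490 + 0.015152 = 0.302642
Configurations with overnight rain contribute 0.015152, so
  P(overnight rain | ¬wet lawn, sprinkler running) = 0.015152 / 0.302642 ≈ 0.0501

P(overnight rain | ¬wet lawn, sprinkler running) ≈ 0.0501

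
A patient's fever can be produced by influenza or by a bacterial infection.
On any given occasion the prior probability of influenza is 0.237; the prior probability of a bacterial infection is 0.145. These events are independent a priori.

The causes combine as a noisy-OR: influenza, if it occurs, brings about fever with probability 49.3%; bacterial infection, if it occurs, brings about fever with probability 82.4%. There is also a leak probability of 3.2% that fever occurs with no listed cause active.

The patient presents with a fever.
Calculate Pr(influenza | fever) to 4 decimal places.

Under noisy-OR, P(fever | causes) = 1 − (1−0.032)·∏(1−qᵢ) over the active causes.
P(fever) = 0.032*0.763*0.855 + 0.829632*0.763*0.145 + 0.509224*0.237*0.855 + 0.913623*0.237*0.145 = 0.020876 + 0.091786 + 0.103187 + 0.031397 = 0.247246
Of this, 0.134584 comes from 0.103187 + 0.031397 (the influenza=true cases).
Hence the posterior is 0.134584/0.247246 ≈ 0.5443.

Pr(influenza | fever) ≈ 0.5443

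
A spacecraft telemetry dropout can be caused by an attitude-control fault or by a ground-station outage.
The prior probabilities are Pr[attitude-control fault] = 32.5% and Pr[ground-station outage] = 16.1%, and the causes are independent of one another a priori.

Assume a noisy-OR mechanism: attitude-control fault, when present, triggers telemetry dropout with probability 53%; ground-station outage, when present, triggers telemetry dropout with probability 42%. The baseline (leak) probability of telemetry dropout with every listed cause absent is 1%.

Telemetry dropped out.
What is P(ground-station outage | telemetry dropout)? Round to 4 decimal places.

P(ground-station outage | telemetry dropout) ≈ 0.3580

Under noisy-OR, P(telemetry dropout | causes) = 1 − (1−0.01)·∏(1−qᵢ) over the active causes.
Numerator (weight on configurations with ground-station outage): 0.046274 + 0.038204 = 0.084478
Normalizer over all consistent configurations: 0.01×0.675×0.839 + 0.4258×0.675×0.161 + 0.5347×0.325×0.839 + 0.730126×0.325×0.161 = 0.235940
Posterior = 0.084478 / 0.235940 ≈ 0.3580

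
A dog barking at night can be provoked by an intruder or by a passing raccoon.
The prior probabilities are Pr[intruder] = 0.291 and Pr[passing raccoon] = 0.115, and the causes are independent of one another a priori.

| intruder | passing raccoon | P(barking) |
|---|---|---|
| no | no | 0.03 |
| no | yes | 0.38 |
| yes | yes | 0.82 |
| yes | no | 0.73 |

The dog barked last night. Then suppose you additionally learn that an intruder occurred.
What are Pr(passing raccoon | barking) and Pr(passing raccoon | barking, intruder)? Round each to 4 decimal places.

Pr(passing raccoon | barking) ≈ 0.2203; Pr(passing raccoon | barking, intruder) ≈ 0.1274

By total probability over the 4 (intruder, passing raccoon) configurations:
  P(barking) = 0.03×0.709×0.885 + 0.38×0.709×0.115 + 0.73×0.291×0.885 + 0.82×0.291×0.115
        = 0.018824 + 0.030983 + 0.188001 + 0.027441 = 0.265249
Keeping only the passing raccoon-present terms gives 0.058424, so
  P(passing raccoon | barking) = 0.058424 / 0.265249 ≈ 0.2203

With the extra evidence:
By total probability over both values of passing raccoon:
  P(barking | intruder) = 0.73·0.885 + 0.82·0.115
        = 0.646050 + 0.094300 = 0.740350
Configurations with passing raccoon contribute 0.094300, so
  P(passing raccoon | barking, intruder) = 0.094300 / 0.740350 ≈ 0.1274
This is intercausal reasoning (explaining away): once intruder accounts for the barking, passing raccoon becomes less likely.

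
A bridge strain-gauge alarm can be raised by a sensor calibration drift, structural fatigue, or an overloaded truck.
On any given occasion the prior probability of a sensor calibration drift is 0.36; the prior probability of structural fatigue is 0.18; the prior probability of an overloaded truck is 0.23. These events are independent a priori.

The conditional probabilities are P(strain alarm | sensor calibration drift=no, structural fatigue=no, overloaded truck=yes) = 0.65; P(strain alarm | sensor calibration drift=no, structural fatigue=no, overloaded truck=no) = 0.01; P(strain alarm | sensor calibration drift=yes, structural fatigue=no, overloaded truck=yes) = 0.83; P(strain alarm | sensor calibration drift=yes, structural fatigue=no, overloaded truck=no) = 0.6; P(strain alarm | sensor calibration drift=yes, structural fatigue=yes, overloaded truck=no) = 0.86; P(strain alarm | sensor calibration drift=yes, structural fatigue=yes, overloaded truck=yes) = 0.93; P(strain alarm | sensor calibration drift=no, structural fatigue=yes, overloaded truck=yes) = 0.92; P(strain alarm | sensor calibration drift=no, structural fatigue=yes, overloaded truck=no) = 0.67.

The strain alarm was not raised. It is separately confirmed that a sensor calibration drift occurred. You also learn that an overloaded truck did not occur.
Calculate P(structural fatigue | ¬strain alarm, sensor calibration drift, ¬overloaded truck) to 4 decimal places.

P(structural fatigue | ¬strain alarm, sensor calibration drift, ¬overloaded truck) ≈ 0.0713

Sum P(¬strain alarm|·) weighted by the priors over both values of structural fatigue:
  P(¬strain alarm | sensor calibration drift, ¬overloaded truck) = 0.4×0.82 + 0.14×0.18
        = 0.328000 + 0.025200 = 0.353200
Keeping only the structural fatigue-present terms gives 0.025200, so
  P(structural fatigue | ¬strain alarm, sensor calibration drift, ¬overloaded truck) = 0.025200 / 0.353200 ≈ 0.0713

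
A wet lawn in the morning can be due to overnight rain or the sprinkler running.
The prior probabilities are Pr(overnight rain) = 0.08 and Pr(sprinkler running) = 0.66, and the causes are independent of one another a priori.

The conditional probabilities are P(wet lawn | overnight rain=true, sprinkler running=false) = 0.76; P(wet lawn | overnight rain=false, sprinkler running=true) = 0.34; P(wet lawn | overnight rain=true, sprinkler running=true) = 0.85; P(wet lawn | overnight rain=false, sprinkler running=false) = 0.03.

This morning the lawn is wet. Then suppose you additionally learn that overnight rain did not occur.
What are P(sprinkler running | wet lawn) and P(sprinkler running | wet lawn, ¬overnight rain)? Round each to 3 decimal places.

Numerator (weight on configurations with sprinkler running): 0.206448 + 0.044880 = 0.251328
The normalizing constant is 0.03*0.92*0.34 + 0.34*0.92*0.66 + 0.76*0.08*0.34 + 0.85*0.08*0.66 = 0.281384
Posterior = 0.251328 / 0.281384 ≈ 0.893

Now condition on the additional information:
Enumerate both values of sprinkler running and weight by the priors:
  P(wet lawn | ¬overnight rain) = 0.03*0.34 + 0.34*0.66
        = 0.010200 + 0.224400 = 0.234600
The terms with sprinkler running present sum to 0.224400, so
  P(sprinkler running | wet lawn, ¬overnight rain) = 0.224400 / 0.234600 ≈ 0.957
Ruling out overnight rain raises the posterior on sprinkler running — the flip side of explaining away.

P(sprinkler running | wet lawn) ≈ 0.893; P(sprinkler running | wet lawn, ¬overnight rain) ≈ 0.957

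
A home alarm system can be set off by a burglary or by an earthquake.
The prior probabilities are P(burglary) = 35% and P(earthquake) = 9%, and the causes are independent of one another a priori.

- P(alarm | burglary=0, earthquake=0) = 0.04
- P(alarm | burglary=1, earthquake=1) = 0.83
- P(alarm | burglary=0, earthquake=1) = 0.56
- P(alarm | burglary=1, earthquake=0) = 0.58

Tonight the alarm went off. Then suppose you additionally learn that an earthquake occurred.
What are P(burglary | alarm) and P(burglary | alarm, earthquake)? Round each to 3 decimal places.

Numerator (weight on configurations with burglary): 0.184730 + 0.026145 = 0.210875
Normalizer over all consistent configurations: 0.04×0.65×0.91 + 0.56×0.65×0.09 + 0.58×0.35×0.91 + 0.83×0.35×0.09 = 0.267295
P(burglary | alarm) = 0.210875/0.267295 ≈ 0.789

Now condition on the additional information:
Sum P(alarm|·) weighted by the priors over both values of burglary:
  P(alarm | earthquake) = 0.56·0.65 + 0.83·0.35
        = 0.364000 + 0.290500 = 0.654500
Configurations with burglary contribute 0.290500, so
  P(burglary | alarm, earthquake) = 0.290500 / 0.654500 ≈ 0.444

P(burglary | alarm) ≈ 0.789; P(burglary | alarm, earthquake) ≈ 0.444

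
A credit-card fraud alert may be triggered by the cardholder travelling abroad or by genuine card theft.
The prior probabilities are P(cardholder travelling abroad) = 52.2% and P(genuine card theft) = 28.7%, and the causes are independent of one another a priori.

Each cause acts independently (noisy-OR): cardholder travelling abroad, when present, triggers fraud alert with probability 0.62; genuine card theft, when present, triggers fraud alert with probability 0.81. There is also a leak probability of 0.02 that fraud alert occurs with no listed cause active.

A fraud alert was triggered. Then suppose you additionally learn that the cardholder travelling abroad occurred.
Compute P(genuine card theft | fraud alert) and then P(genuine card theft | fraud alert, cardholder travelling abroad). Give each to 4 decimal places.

P(genuine card theft | fraud alert) ≈ 0.5106; P(genuine card theft | fraud alert, cardholder travelling abroad) ≈ 0.3734

Under noisy-OR, P(fraud alert | causes) = 1 − (1−0.02)·∏(1−qᵢ) over the active causes.
Sum P(fraud alert|·) weighted by the priors over the 4 (cardholder travelling abroad, genuine card theft) configurations:
  P(fraud alert) = 0.02×0.478×0.713 + 0.8138×0.478×0.287 + 0.6276×0.522×0.713 + 0.929244×0.522×0.287
        = 0.006816 + 0.111642 + 0.233584 + 0.139214 = 0.491256
Keeping only the genuine card theft-present terms gives 0.250856, so
  P(genuine card theft | fraud alert) = 0.250856 / 0.491256 ≈ 0.5106

Now also conditioning on cardholder travelling abroad=true:
By total probability over both values of genuine card theft:
  P(fraud alert | cardholder travelling abroad) = 0.6276*0.713 + 0.929244*0.287
        = 0.447479 + 0.266693 = 0.714172
The terms with genuine card theft present sum to 0.266693, so
  P(genuine card theft | fraud alert, cardholder travelling abroad) = 0.266693 / 0.714172 ≈ 0.3734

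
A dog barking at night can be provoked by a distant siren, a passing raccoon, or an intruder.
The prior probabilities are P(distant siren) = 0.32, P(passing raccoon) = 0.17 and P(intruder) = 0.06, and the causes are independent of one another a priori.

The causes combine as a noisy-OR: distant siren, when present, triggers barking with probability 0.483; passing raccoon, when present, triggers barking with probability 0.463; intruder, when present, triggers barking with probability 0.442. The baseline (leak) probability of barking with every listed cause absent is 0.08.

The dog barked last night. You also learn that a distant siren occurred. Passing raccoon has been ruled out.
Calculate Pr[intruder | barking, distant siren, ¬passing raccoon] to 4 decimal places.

Under noisy-OR, P(barking | causes) = 1 − (1−0.08)·∏(1−qᵢ) over the active causes.
Sum P(barking|·) weighted by the priors over both values of intruder:
  P(barking | distant siren, ¬passing raccoon) = 0.52436*0.94 + 0.734593*0.06
        = 0.492898 + 0.044076 = 0.536974
Configurations with intruder contribute 0.044076, so
  P(intruder | barking, distant siren, ¬passing raccoon) = 0.044076 / 0.536974 ≈ 0.0821

Pr[intruder | barking, distant siren, ¬passing raccoon] ≈ 0.0821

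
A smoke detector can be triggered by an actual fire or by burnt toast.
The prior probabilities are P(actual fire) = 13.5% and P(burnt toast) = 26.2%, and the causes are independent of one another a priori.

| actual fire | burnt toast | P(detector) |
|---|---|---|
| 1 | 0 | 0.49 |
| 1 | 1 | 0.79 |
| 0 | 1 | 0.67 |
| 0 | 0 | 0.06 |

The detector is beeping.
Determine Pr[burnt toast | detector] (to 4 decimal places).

Pr[burnt toast | detector] ≈ 0.6736

Enumerate the 4 (actual fire, burnt toast) configurations and weight by the priors:
  P(detector) = 0.06·0.865·0.738 + 0.67·0.865·0.262 + 0.49·0.135·0.738 + 0.79·0.135·0.262
        = 0.038302 + 0.151842 + 0.048819 + 0.027942 = 0.266905
Keeping only the burnt toast-present terms gives 0.179784, so
  P(burnt toast | detector) = 0.179784 / 0.266905 ≈ 0.6736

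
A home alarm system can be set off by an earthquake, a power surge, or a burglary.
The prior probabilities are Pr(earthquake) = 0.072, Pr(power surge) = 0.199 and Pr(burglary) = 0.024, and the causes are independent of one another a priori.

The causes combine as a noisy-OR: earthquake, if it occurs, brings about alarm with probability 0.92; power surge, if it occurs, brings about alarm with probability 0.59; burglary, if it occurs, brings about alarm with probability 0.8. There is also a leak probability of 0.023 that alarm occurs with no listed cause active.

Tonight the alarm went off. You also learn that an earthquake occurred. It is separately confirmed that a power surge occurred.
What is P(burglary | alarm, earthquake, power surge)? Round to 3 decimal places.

Under noisy-OR, P(alarm | causes) = 1 − (1−0.023)·∏(1−qᵢ) over the active causes.
By total probability over both values of burglary:
  P(alarm | earthquake, power surge) = 0.967954*0.976 + 0.993591*0.024
        = 0.944723 + 0.023846 = 0.968569
Keeping only the burglary-present terms gives 0.023846, so
  P(burglary | alarm, earthquake, power surge) = 0.023846 / 0.968569 ≈ 0.025

P(burglary | alarm, earthquake, power surge) ≈ 0.025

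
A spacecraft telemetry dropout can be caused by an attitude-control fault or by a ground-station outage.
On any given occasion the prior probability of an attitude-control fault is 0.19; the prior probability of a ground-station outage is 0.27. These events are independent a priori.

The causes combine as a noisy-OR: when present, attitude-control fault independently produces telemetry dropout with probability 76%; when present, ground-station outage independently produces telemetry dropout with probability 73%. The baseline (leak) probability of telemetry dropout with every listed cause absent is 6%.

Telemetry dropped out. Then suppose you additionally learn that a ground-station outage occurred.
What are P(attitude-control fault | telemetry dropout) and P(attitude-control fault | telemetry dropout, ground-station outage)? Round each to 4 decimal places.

P(attitude-control fault | telemetry dropout) ≈ 0.4392; P(attitude-control fault | telemetry dropout, ground-station outage) ≈ 0.2279

Under noisy-OR, P(telemetry dropout | causes) = 1 − (1−0.06)·∏(1−qᵢ) over the active causes.
Numerator (weight on configurations with attitude-control fault): 0.107409 + 0.048175 = 0.155584
Normalizer over all consistent configurations: 0.06·0.81·0.73 + 0.7462·0.81·0.27 + 0.7744·0.19·0.73 + 0.939088·0.19·0.27 = 0.354256
P(attitude-control fault | telemetry dropout) = 0.155584/0.354256 ≈ 0.4392

Now condition on the additional information:
P(telemetry dropout | ground-station outage) = 0.7462*0.81 + 0.939088*0.19 = 0.604422 + 0.178427 = 0.782849
Restricting to configurations with attitude-control fault present: 0.939088*0.19 = 0.178427.
So P(attitude-control fault | telemetry dropout, ground-station outage) = 0.178427/0.782849 ≈ 0.2279.
This is intercausal reasoning (explaining away): once ground-station outage accounts for the telemetry dropout, attitude-control fault becomes less likely.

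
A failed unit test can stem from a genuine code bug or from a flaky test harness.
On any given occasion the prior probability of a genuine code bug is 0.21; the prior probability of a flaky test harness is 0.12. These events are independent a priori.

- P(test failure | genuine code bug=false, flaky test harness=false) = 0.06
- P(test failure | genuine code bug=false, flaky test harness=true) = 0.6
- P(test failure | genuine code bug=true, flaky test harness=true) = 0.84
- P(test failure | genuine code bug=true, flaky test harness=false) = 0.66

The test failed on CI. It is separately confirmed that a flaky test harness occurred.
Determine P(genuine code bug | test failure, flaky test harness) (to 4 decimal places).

P(genuine code bug | test failure, flaky test harness) ≈ 0.2712

P(test failure | flaky test harness) = 0.6·0.79 + 0.84·0.21 = 0.474000 + 0.176400 = 0.650400
Of this, 0.176400 comes from 0.84·0.21 (the genuine code bug=true cases).
So P(genuine code bug | test failure, flaky test harness) = 0.176400/0.650400 ≈ 0.2712.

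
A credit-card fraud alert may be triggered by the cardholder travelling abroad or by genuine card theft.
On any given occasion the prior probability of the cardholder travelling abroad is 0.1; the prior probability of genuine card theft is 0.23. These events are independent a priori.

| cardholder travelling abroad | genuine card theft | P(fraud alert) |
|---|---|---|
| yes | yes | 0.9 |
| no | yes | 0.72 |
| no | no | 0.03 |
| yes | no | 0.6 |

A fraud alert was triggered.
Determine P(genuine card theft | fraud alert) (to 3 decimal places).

For the numerator, keep only genuine card theft=true terms: 0.149040 + 0.020700 = 0.169740
Denominator P(fraud alert): 0.03*0.9*0.77 + 0.72*0.9*0.23 + 0.6*0.1*0.77 + 0.9*0.1*0.23 = 0.236730
P(genuine card theft | fraud alert) = 0.169740/0.236730 ≈ 0.717

P(genuine card theft | fraud alert) ≈ 0.717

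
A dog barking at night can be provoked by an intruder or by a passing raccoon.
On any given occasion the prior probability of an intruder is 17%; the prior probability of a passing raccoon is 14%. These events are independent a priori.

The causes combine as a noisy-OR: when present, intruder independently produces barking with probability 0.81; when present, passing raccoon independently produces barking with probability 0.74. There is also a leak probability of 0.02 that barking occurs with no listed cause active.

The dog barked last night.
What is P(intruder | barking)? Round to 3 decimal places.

Under noisy-OR, P(barking | causes) = 1 − (1−0.02)·∏(1−qᵢ) over the active causes.
Weight on intruder=true, given the evidence: 0.118978 + 0.022648 = 0.141626
Denominator P(barking): 0.02×0.83×0.86 + 0.7452×0.83×0.14 + 0.8138×0.17×0.86 + 0.951588×0.17×0.14 = 0.242494
Posterior = 0.141626 / 0.242494 ≈ 0.584

P(intruder | barking) ≈ 0.584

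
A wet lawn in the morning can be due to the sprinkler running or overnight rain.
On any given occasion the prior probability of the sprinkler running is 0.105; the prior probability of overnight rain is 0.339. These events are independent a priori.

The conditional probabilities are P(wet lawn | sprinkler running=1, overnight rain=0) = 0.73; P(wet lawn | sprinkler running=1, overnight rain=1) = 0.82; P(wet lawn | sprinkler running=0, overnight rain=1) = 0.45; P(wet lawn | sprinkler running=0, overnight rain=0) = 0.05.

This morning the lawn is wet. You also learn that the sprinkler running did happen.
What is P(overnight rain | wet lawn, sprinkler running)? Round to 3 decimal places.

Sum P(wet lawn|·) weighted by the priors over both values of overnight rain:
  P(wet lawn | sprinkler running) = 0.73×0.661 + 0.82×0.339
        = 0.482530 + 0.277980 = 0.760510
The terms with overnight rain present sum to 0.277980, so
  P(overnight rain | wet lawn, sprinkler running) = 0.277980 / 0.760510 ≈ 0.366

P(overnight rain | wet lawn, sprinkler running) ≈ 0.366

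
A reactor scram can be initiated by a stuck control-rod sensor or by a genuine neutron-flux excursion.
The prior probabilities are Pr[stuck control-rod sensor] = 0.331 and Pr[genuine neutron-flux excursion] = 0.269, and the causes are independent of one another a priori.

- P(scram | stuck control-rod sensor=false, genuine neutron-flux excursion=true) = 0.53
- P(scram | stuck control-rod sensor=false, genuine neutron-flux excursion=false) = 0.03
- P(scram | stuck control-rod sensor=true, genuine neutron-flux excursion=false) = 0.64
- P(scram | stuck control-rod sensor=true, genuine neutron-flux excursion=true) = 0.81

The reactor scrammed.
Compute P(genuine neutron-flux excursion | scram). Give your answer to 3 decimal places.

P(genuine neutron-flux excursion | scram) ≈ 0.497

Enumerate the 4 (stuck control-rod sensor, genuine neutron-flux excursion) configurations and weight by the priors:
  P(scram) = 0.03*0.669*0.731 + 0.53*0.669*0.269 + 0.64*0.331*0.731 + 0.81*0.331*0.269
        = 0.014671 + 0.095379 + 0.154855 + 0.072122 = 0.337027
The terms with genuine neutron-flux excursion present sum to 0.167501, so
  P(genuine neutron-flux excursion | scram) = 0.167501 / 0.337027 ≈ 0.497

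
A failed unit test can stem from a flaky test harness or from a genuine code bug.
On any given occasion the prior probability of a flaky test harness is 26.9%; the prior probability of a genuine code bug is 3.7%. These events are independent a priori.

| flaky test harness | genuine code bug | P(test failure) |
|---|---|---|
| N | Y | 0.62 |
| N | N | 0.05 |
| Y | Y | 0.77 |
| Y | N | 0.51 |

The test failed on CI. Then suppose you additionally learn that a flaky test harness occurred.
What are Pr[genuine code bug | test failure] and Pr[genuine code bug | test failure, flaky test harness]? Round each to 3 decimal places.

Pr[genuine code bug | test failure] ≈ 0.127; Pr[genuine code bug | test failure, flaky test harness] ≈ 0.055

P(test failure) = 0.05×0.731×0.963 + 0.62×0.731×0.037 + 0.51×0.269×0.963 + 0.77×0.269×0.037 = 0.035198 + 0.016769 + 0.132114 + 0.007664 = 0.191745
Restricting to configurations with genuine code bug present: 0.016769 + 0.007664 = 0.024433.
Hence the posterior is 0.024433/0.191745 ≈ 0.127.

With the extra evidence:
For the numerator, keep only genuine code bug=true terms: 0.77×0.037 = 0.028490
The normalizing constant is 0.51×0.963 + 0.77×0.037 = 0.519620
Posterior = 0.028490 / 0.519620 ≈ 0.055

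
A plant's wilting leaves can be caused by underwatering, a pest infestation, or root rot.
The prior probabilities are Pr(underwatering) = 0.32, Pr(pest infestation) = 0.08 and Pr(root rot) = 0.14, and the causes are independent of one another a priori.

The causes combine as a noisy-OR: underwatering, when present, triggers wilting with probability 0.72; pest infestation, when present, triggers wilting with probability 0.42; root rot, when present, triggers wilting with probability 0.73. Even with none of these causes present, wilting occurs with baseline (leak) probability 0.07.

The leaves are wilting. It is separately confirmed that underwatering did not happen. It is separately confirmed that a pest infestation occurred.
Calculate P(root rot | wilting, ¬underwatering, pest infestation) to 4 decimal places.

Under noisy-OR, P(wilting | causes) = 1 − (1−0.07)·∏(1−qᵢ) over the active causes.
Weight on root rot=true, given the evidence: 0.854362×0.14 = 0.119611
Denominator P(wilting | ¬underwatering, pest infestation): 0.4606×0.86 + 0.854362×0.14 = 0.515727
Posterior = 0.119611 / 0.515727 ≈ 0.2319

P(root rot | wilting, ¬underwatering, pest infestation) ≈ 0.2319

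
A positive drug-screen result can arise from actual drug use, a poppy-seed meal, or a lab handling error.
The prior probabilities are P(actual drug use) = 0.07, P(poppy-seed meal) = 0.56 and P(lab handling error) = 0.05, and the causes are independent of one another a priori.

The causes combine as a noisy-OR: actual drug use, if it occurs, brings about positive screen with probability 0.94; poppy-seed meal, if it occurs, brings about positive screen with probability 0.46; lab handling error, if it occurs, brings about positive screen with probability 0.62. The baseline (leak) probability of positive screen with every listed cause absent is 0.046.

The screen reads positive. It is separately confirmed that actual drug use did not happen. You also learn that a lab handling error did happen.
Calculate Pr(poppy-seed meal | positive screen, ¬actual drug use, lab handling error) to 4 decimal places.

Under noisy-OR, P(positive screen | causes) = 1 − (1−0.046)·∏(1−qᵢ) over the active causes.
P(positive screen | ¬actual drug use, lab handling error) = 0.63748·0.44 + 0.804239·0.56 = 0.280491 + 0.450374 = 0.730865
The poppy-seed meal-present share is 0.804239·0.56 = 0.450374.
So P(poppy-seed meal | positive screen, ¬actual drug use, lab handling error) = 0.450374/0.730865 ≈ 0.6162.

Pr(poppy-seed meal | positive screen, ¬actual drug use, lab handling error) ≈ 0.6162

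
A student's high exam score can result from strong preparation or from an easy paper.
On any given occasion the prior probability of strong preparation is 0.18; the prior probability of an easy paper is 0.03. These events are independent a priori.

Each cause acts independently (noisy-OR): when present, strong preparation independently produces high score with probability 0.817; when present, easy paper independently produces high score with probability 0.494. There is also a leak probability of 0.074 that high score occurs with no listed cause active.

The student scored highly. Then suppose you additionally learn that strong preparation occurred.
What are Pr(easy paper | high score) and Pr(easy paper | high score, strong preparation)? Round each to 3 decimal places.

Pr(easy paper | high score) ≈ 0.081; Pr(easy paper | high score, strong preparation) ≈ 0.033

Under noisy-OR, P(high score | causes) = 1 − (1−0.074)·∏(1−qᵢ) over the active causes.
Numerator (weight on configurations with easy paper): 0.013074 + 0.004937 = 0.018011
Denominator P(high score): 0.074·0.82·0.97 + 0.531444·0.82·0.03 + 0.830542·0.18·0.97 + 0.914254·0.18·0.03 = 0.221884
P(easy paper | high score) = 0.018011/0.221884 ≈ 0.081

Now also conditioning on strong preparation=true:
Numerator (weight on configurations with easy paper): 0.914254×0.03 = 0.027428
Normalizer over all consistent configurations: 0.830542×0.97 + 0.914254×0.03 = 0.833054
P(easy paper | high score, strong preparation) = 0.027428/0.833054 ≈ 0.033
This is intercausal reasoning (explaining away): once strong preparation accounts for the high score, easy paper becomes less likely.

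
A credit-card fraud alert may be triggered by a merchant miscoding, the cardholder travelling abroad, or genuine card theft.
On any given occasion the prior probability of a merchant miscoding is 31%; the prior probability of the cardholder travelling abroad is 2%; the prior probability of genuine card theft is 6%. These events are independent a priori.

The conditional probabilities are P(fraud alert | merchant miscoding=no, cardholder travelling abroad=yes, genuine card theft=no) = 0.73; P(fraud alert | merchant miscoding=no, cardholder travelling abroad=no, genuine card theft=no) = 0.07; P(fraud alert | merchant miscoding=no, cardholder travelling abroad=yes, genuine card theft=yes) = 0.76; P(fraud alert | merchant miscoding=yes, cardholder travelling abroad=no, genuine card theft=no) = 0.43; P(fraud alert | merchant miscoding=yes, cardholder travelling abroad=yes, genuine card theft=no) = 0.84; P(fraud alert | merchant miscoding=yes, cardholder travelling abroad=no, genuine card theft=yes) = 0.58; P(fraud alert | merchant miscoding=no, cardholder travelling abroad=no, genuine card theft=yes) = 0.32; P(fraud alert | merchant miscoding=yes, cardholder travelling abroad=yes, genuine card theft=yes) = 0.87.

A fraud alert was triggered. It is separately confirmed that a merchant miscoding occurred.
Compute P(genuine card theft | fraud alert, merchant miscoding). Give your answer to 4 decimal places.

Weight on genuine card theft=true, given the evidence: 0.034104 + 0.001044 = 0.035148
Denominator P(fraud alert | merchant miscoding): 0.43*0.98*0.94 + 0.58*0.98*0.06 + 0.84*0.02*0.94 + 0.87*0.02*0.06 = 0.447056
P(genuine card theft | fraud alert, merchant miscoding) = 0.035148/0.447056 ≈ 0.0786

P(genuine card theft | fraud alert, merchant miscoding) ≈ 0.0786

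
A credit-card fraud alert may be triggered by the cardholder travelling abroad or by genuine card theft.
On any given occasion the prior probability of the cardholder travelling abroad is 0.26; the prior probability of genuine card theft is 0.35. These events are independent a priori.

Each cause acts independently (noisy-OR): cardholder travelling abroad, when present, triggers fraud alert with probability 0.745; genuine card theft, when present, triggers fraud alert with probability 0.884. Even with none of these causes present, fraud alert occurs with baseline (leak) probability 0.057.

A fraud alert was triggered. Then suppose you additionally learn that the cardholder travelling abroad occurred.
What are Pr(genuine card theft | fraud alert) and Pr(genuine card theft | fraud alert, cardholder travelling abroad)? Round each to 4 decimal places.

Under noisy-OR, P(fraud alert | causes) = 1 − (1−0.057)·∏(1−qᵢ) over the active causes.
P(fraud alert) = 0.057·0.74·0.65 + 0.890612·0.74·0.35 + 0.759535·0.26·0.65 + 0.972106·0.26·0.35 = 0.027417 + 0.230669 + 0.128361 + 0.088462 = 0.474909
The genuine card theft-present share is 0.230669 + 0.088462 = 0.319131.
P(genuine card theft | fraud alert) = 0.319131 / 0.474909 ≈ 0.6720

Now condition on the additional information:
Sum P(fraud alert|·) weighted by the priors over both values of genuine card theft:
  P(fraud alert | cardholder travelling abroad) = 0.759535×0.65 + 0.972106×0.35
        = 0.493698 + 0.340237 = 0.833935
Keeping only the genuine card theft-present terms gives 0.340237, so
  P(genuine card theft | fraud alert, cardholder travelling abroad) = 0.340237 / 0.833935 ≈ 0.4080
Conditioning on cardholder travelling abroad lowers the posterior on genuine card theft: the classic explaining-away effect in a common-effect structure.

Pr(genuine card theft | fraud alert) ≈ 0.6720; Pr(genuine card theft | fraud alert, cardholder travelling abroad) ≈ 0.4080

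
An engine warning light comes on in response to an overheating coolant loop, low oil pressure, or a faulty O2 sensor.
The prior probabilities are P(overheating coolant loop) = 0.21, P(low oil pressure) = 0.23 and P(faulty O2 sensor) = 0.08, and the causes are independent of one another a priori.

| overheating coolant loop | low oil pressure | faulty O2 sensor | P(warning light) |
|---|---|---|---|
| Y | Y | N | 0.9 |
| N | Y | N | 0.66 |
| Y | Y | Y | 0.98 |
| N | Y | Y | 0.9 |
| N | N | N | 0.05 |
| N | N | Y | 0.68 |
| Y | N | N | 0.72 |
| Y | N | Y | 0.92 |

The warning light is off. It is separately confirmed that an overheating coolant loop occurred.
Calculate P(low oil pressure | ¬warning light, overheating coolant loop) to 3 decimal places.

P(low oil pressure | ¬warning light, overheating coolant loop) ≈ 0.096

Sum P(¬warning light|·) weighted by the priors over the 4 (low oil pressure, faulty O2 sensor) configurations:
  P(¬warning light | overheating coolant loop) = 0.28·0.77·0.92 + 0.08·0.77·0.08 + 0.1·0.23·0.92 + 0.02·0.23·0.08
        = 0.198352 + 0.004928 + 0.021160 + 0.000368 = 0.224808
The terms with low oil pressure present sum to 0.021528, so
  P(low oil pressure | ¬warning light, overheating coolant loop) = 0.021528 / 0.224808 ≈ 0.096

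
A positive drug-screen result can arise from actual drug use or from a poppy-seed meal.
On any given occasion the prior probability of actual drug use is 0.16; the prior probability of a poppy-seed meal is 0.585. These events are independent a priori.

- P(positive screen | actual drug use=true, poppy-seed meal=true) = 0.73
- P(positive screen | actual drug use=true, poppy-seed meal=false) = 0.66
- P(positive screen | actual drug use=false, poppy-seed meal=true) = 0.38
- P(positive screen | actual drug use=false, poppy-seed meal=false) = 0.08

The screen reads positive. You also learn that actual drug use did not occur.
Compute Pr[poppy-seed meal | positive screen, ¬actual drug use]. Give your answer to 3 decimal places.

By total probability over both values of poppy-seed meal:
  P(positive screen | ¬actual drug use) = 0.08·0.415 + 0.38·0.585
        = 0.033200 + 0.222300 = 0.255500
The terms with poppy-seed meal present sum to 0.222300, so
  P(poppy-seed meal | positive screen, ¬actual drug use) = 0.222300 / 0.255500 ≈ 0.870

Pr[poppy-seed meal | positive screen, ¬actual drug use] ≈ 0.870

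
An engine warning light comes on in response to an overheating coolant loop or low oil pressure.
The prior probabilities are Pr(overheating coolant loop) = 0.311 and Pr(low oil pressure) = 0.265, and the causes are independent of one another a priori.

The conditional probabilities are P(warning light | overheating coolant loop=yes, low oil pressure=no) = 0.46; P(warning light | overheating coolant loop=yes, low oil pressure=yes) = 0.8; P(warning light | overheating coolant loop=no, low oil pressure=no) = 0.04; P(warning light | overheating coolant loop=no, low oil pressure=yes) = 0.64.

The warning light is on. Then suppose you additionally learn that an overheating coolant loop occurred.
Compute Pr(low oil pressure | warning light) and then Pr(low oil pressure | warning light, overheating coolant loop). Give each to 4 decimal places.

P(warning light) = 0.04×0.689×0.735 + 0.64×0.689×0.265 + 0.46×0.311×0.735 + 0.8×0.311×0.265 = 0.020257 + 0.116854 + 0.105149 + 0.065932 = 0.308192
Restricting to configurations with low oil pressure present: 0.116854 + 0.065932 = 0.182786.
P(low oil pressure | warning light) = 0.182786 / 0.308192 ≈ 0.5931

With the extra evidence:
P(warning light | overheating coolant loop) = 0.46·0.735 + 0.8·0.265 = 0.338100 + 0.212000 = 0.550100
Of this, 0.212000 comes from 0.8·0.265 (the low oil pressure=true cases).
So P(low oil pressure | warning light, overheating coolant loop) = 0.212000/0.550100 ≈ 0.3854.
This is intercausal reasoning (explaining away): once overheating coolant loop accounts for the warning light, low oil pressure becomes less likely.

Pr(low oil pressure | warning light) ≈ 0.5931; Pr(low oil pressure | warning light, overheating coolant loop) ≈ 0.3854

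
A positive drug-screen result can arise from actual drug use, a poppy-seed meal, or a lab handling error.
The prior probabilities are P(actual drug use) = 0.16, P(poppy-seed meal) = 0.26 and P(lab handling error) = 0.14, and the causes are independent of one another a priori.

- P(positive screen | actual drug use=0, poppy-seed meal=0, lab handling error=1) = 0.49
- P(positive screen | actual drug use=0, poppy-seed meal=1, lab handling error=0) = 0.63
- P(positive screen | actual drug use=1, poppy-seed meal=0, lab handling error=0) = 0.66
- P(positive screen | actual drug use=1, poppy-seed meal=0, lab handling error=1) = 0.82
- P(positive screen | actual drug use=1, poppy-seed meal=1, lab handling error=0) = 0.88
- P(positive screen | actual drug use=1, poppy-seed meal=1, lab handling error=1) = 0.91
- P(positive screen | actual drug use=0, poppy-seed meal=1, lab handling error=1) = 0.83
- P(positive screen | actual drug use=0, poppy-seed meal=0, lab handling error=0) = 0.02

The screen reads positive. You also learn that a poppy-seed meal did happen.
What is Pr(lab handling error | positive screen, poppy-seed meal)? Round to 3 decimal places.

Enumerate the 4 (actual drug use, lab handling error) configurations and weight by the priors:
  P(positive screen | poppy-seed meal) = 0.63*0.84*0.86 + 0.83*0.84*0.14 + 0.88*0.16*0.86 + 0.91*0.16*0.14
        = 0.455112 + 0.097608 + 0.121088 + 0.020384 = 0.694192
Configurations with lab handling error contribute 0.117992, so
  P(lab handling error | positive screen, poppy-seed meal) = 0.117992 / 0.694192 ≈ 0.170

Pr(lab handling error | positive screen, poppy-seed meal) ≈ 0.170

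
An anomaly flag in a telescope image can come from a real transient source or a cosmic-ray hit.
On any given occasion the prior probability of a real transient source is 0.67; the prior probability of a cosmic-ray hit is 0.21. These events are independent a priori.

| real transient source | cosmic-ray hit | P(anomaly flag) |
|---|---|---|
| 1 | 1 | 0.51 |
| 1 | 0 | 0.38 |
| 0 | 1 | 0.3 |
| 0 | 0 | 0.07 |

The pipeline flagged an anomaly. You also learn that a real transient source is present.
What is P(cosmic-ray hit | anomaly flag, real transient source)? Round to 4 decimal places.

P(cosmic-ray hit | anomaly flag, real transient source) ≈ 0.2630

Sum P(anomaly flag|·) weighted by the priors over both values of cosmic-ray hit:
  P(anomaly flag | real transient source) = 0.38·0.79 + 0.51·0.21
        = 0.300200 + 0.107100 = 0.407300
The terms with cosmic-ray hit present sum to 0.107100, so
  P(cosmic-ray hit | anomaly flag, real transient source) = 0.107100 / 0.407300 ≈ 0.2630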